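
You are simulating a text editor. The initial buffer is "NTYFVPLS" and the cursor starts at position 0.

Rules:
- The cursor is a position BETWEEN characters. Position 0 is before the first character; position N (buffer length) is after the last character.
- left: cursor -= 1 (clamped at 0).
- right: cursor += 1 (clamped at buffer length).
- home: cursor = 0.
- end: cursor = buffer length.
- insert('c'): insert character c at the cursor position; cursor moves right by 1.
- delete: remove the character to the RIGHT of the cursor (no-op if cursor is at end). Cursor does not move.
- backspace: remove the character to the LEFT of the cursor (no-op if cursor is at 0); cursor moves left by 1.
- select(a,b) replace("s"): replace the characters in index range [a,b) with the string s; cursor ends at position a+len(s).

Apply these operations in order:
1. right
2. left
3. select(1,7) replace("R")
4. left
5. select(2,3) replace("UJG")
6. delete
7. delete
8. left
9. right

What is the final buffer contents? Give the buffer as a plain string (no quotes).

After op 1 (right): buf='NTYFVPLS' cursor=1
After op 2 (left): buf='NTYFVPLS' cursor=0
After op 3 (select(1,7) replace("R")): buf='NRS' cursor=2
After op 4 (left): buf='NRS' cursor=1
After op 5 (select(2,3) replace("UJG")): buf='NRUJG' cursor=5
After op 6 (delete): buf='NRUJG' cursor=5
After op 7 (delete): buf='NRUJG' cursor=5
After op 8 (left): buf='NRUJG' cursor=4
After op 9 (right): buf='NRUJG' cursor=5

Answer: NRUJG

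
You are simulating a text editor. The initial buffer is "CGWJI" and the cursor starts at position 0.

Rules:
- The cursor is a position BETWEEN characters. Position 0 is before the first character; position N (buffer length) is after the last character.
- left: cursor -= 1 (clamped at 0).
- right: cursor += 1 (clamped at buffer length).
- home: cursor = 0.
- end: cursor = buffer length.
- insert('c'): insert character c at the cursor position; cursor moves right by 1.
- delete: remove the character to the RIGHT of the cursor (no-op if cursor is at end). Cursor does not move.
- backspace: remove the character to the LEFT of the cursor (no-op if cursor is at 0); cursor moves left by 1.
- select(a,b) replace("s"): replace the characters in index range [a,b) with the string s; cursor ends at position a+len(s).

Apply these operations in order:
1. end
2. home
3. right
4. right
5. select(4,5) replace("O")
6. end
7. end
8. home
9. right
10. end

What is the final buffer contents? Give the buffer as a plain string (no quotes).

After op 1 (end): buf='CGWJI' cursor=5
After op 2 (home): buf='CGWJI' cursor=0
After op 3 (right): buf='CGWJI' cursor=1
After op 4 (right): buf='CGWJI' cursor=2
After op 5 (select(4,5) replace("O")): buf='CGWJO' cursor=5
After op 6 (end): buf='CGWJO' cursor=5
After op 7 (end): buf='CGWJO' cursor=5
After op 8 (home): buf='CGWJO' cursor=0
After op 9 (right): buf='CGWJO' cursor=1
After op 10 (end): buf='CGWJO' cursor=5

Answer: CGWJO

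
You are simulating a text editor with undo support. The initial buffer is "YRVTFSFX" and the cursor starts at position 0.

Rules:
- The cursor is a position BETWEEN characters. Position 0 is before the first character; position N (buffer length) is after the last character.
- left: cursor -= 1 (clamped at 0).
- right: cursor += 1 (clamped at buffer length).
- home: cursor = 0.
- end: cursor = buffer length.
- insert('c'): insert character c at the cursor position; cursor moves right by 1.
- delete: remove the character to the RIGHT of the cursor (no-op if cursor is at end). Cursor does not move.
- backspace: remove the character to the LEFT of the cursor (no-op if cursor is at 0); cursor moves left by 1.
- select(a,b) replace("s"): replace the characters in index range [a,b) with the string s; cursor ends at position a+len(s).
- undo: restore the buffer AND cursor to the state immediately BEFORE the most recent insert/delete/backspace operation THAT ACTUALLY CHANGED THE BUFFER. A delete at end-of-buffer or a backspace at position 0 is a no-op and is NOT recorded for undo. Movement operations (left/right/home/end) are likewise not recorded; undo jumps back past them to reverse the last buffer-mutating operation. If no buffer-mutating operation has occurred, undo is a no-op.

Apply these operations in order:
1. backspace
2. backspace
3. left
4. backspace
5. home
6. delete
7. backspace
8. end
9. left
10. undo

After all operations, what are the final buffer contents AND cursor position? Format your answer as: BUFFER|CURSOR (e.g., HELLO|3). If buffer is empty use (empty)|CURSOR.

After op 1 (backspace): buf='YRVTFSFX' cursor=0
After op 2 (backspace): buf='YRVTFSFX' cursor=0
After op 3 (left): buf='YRVTFSFX' cursor=0
After op 4 (backspace): buf='YRVTFSFX' cursor=0
After op 5 (home): buf='YRVTFSFX' cursor=0
After op 6 (delete): buf='RVTFSFX' cursor=0
After op 7 (backspace): buf='RVTFSFX' cursor=0
After op 8 (end): buf='RVTFSFX' cursor=7
After op 9 (left): buf='RVTFSFX' cursor=6
After op 10 (undo): buf='YRVTFSFX' cursor=0

Answer: YRVTFSFX|0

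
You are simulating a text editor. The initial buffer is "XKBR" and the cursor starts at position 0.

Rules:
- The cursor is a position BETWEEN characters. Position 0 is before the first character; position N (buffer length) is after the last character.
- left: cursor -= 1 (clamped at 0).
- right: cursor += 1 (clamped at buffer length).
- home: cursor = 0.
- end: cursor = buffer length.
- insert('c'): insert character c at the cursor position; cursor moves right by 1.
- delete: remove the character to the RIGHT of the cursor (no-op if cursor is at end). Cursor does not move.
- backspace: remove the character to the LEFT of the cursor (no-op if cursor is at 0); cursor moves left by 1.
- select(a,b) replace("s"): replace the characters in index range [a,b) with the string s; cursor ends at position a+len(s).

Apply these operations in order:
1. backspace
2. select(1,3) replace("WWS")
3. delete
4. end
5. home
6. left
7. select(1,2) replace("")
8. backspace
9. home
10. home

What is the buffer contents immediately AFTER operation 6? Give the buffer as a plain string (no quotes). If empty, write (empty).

After op 1 (backspace): buf='XKBR' cursor=0
After op 2 (select(1,3) replace("WWS")): buf='XWWSR' cursor=4
After op 3 (delete): buf='XWWS' cursor=4
After op 4 (end): buf='XWWS' cursor=4
After op 5 (home): buf='XWWS' cursor=0
After op 6 (left): buf='XWWS' cursor=0

Answer: XWWS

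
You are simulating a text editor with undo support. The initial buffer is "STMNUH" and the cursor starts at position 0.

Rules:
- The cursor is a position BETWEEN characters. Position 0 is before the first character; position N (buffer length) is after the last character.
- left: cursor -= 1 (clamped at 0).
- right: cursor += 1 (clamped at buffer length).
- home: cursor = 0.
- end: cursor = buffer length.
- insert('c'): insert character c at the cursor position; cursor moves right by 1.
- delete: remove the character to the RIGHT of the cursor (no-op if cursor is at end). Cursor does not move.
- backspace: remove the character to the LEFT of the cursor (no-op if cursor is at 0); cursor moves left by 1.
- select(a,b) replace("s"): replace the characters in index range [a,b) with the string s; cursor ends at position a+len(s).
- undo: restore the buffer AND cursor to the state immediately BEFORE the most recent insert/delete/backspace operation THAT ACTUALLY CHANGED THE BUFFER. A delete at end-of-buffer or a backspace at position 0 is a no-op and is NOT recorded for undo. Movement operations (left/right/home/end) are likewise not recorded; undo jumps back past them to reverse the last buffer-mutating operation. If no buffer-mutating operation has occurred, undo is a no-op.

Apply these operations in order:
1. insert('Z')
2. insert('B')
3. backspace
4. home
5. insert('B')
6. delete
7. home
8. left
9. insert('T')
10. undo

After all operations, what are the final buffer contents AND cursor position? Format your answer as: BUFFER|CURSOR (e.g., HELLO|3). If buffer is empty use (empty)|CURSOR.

After op 1 (insert('Z')): buf='ZSTMNUH' cursor=1
After op 2 (insert('B')): buf='ZBSTMNUH' cursor=2
After op 3 (backspace): buf='ZSTMNUH' cursor=1
After op 4 (home): buf='ZSTMNUH' cursor=0
After op 5 (insert('B')): buf='BZSTMNUH' cursor=1
After op 6 (delete): buf='BSTMNUH' cursor=1
After op 7 (home): buf='BSTMNUH' cursor=0
After op 8 (left): buf='BSTMNUH' cursor=0
After op 9 (insert('T')): buf='TBSTMNUH' cursor=1
After op 10 (undo): buf='BSTMNUH' cursor=0

Answer: BSTMNUH|0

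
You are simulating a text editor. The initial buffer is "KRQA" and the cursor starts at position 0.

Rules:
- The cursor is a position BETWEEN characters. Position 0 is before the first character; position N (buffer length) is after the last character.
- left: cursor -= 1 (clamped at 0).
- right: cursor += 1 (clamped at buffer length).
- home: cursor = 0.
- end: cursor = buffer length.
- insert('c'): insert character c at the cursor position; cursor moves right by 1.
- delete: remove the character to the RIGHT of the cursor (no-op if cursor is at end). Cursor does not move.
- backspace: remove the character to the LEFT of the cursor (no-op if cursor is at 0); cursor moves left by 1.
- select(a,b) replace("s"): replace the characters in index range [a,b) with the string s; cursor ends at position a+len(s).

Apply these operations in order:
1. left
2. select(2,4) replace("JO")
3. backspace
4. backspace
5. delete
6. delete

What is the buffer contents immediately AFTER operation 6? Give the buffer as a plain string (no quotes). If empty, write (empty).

After op 1 (left): buf='KRQA' cursor=0
After op 2 (select(2,4) replace("JO")): buf='KRJO' cursor=4
After op 3 (backspace): buf='KRJ' cursor=3
After op 4 (backspace): buf='KR' cursor=2
After op 5 (delete): buf='KR' cursor=2
After op 6 (delete): buf='KR' cursor=2

Answer: KR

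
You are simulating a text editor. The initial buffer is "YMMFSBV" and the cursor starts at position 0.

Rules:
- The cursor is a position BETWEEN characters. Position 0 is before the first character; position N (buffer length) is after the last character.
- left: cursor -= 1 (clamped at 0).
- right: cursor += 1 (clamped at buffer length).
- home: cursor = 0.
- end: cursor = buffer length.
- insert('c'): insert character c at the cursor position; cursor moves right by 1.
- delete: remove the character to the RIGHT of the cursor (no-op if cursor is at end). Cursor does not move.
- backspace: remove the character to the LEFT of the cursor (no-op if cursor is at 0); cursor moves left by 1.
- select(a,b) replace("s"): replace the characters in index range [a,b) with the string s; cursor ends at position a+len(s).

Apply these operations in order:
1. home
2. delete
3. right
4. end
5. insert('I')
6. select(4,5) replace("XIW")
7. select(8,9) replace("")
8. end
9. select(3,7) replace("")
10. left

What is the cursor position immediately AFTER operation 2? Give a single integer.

After op 1 (home): buf='YMMFSBV' cursor=0
After op 2 (delete): buf='MMFSBV' cursor=0

Answer: 0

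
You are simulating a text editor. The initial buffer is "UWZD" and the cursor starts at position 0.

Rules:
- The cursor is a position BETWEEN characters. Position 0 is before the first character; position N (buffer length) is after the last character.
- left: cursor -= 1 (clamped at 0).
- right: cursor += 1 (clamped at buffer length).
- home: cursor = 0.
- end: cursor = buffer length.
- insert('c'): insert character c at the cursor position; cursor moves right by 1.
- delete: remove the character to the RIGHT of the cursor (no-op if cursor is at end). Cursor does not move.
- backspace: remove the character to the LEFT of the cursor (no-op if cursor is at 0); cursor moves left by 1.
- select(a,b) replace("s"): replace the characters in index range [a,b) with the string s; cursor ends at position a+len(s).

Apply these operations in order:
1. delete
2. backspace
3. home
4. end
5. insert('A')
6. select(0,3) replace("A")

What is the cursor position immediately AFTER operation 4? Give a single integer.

Answer: 3

Derivation:
After op 1 (delete): buf='WZD' cursor=0
After op 2 (backspace): buf='WZD' cursor=0
After op 3 (home): buf='WZD' cursor=0
After op 4 (end): buf='WZD' cursor=3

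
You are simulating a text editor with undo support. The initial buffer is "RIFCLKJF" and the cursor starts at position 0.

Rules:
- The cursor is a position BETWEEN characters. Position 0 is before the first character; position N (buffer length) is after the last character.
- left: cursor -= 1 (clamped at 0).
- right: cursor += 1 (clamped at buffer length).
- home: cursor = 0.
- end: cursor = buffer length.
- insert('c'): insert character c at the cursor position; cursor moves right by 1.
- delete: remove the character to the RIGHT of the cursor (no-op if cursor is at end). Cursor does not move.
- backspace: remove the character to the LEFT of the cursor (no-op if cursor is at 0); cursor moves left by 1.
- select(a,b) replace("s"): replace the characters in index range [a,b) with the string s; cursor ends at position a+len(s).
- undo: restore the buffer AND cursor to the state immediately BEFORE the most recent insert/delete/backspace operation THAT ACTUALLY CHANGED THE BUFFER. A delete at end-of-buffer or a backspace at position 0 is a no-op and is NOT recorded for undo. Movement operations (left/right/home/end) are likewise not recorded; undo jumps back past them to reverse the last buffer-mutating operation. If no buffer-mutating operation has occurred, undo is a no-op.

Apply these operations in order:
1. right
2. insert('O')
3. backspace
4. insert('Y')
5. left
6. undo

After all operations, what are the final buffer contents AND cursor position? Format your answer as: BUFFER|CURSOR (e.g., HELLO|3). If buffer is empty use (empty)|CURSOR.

Answer: RIFCLKJF|1

Derivation:
After op 1 (right): buf='RIFCLKJF' cursor=1
After op 2 (insert('O')): buf='ROIFCLKJF' cursor=2
After op 3 (backspace): buf='RIFCLKJF' cursor=1
After op 4 (insert('Y')): buf='RYIFCLKJF' cursor=2
After op 5 (left): buf='RYIFCLKJF' cursor=1
After op 6 (undo): buf='RIFCLKJF' cursor=1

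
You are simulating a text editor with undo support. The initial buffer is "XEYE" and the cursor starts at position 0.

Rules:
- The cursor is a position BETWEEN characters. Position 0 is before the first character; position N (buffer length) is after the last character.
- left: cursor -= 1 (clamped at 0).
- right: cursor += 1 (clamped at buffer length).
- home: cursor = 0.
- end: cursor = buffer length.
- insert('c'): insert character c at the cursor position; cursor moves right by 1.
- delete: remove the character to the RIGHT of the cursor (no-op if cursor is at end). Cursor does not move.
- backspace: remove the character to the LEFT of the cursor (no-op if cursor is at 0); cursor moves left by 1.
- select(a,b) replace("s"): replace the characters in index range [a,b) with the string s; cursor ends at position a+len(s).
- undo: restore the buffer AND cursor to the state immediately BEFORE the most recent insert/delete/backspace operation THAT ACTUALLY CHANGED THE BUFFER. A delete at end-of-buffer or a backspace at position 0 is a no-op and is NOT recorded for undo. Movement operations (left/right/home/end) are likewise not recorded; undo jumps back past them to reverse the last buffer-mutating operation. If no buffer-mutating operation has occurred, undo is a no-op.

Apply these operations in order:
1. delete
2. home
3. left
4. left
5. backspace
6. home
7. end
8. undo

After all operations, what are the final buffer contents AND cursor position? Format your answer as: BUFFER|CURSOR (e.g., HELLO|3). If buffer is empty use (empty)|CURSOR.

After op 1 (delete): buf='EYE' cursor=0
After op 2 (home): buf='EYE' cursor=0
After op 3 (left): buf='EYE' cursor=0
After op 4 (left): buf='EYE' cursor=0
After op 5 (backspace): buf='EYE' cursor=0
After op 6 (home): buf='EYE' cursor=0
After op 7 (end): buf='EYE' cursor=3
After op 8 (undo): buf='XEYE' cursor=0

Answer: XEYE|0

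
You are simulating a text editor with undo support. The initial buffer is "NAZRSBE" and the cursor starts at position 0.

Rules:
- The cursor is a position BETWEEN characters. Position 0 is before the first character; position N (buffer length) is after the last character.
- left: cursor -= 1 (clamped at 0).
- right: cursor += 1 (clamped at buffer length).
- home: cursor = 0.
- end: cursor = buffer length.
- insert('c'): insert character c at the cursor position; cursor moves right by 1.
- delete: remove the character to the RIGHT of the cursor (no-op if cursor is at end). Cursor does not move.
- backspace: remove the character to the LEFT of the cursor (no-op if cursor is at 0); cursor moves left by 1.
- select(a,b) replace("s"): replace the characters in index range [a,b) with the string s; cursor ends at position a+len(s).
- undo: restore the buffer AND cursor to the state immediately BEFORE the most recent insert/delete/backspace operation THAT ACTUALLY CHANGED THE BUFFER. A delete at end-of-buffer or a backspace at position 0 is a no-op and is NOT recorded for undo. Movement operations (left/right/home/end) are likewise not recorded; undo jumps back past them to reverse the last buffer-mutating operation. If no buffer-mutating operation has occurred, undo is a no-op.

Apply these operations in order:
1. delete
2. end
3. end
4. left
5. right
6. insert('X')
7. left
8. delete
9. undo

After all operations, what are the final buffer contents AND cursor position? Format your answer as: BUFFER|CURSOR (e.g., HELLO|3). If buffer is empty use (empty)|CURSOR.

Answer: AZRSBEX|6

Derivation:
After op 1 (delete): buf='AZRSBE' cursor=0
After op 2 (end): buf='AZRSBE' cursor=6
After op 3 (end): buf='AZRSBE' cursor=6
After op 4 (left): buf='AZRSBE' cursor=5
After op 5 (right): buf='AZRSBE' cursor=6
After op 6 (insert('X')): buf='AZRSBEX' cursor=7
After op 7 (left): buf='AZRSBEX' cursor=6
After op 8 (delete): buf='AZRSBE' cursor=6
After op 9 (undo): buf='AZRSBEX' cursor=6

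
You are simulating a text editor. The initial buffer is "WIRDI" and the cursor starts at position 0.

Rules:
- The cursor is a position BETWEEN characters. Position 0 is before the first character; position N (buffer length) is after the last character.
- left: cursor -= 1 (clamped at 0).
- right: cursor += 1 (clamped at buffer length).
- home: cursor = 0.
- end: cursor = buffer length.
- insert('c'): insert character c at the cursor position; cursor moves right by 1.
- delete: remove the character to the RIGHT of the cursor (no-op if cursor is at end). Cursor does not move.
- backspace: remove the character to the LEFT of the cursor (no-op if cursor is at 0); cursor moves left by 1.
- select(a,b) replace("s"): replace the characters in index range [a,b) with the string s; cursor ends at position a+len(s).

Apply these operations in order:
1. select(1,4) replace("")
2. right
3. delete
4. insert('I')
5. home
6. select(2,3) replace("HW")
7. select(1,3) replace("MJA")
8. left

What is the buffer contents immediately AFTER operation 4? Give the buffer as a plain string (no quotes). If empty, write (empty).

Answer: WII

Derivation:
After op 1 (select(1,4) replace("")): buf='WI' cursor=1
After op 2 (right): buf='WI' cursor=2
After op 3 (delete): buf='WI' cursor=2
After op 4 (insert('I')): buf='WII' cursor=3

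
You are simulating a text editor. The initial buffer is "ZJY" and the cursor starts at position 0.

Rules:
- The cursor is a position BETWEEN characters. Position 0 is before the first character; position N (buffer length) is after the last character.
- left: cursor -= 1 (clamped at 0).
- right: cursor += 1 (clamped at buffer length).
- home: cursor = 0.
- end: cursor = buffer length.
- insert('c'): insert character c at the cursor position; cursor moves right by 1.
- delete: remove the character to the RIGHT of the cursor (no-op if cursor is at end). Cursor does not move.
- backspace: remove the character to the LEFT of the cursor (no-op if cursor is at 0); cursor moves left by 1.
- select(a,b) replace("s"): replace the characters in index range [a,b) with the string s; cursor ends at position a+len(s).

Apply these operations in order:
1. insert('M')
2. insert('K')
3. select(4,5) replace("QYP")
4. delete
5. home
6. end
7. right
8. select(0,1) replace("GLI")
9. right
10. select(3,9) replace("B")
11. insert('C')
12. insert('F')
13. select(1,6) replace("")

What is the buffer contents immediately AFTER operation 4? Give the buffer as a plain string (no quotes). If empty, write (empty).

Answer: MKZJQYP

Derivation:
After op 1 (insert('M')): buf='MZJY' cursor=1
After op 2 (insert('K')): buf='MKZJY' cursor=2
After op 3 (select(4,5) replace("QYP")): buf='MKZJQYP' cursor=7
After op 4 (delete): buf='MKZJQYP' cursor=7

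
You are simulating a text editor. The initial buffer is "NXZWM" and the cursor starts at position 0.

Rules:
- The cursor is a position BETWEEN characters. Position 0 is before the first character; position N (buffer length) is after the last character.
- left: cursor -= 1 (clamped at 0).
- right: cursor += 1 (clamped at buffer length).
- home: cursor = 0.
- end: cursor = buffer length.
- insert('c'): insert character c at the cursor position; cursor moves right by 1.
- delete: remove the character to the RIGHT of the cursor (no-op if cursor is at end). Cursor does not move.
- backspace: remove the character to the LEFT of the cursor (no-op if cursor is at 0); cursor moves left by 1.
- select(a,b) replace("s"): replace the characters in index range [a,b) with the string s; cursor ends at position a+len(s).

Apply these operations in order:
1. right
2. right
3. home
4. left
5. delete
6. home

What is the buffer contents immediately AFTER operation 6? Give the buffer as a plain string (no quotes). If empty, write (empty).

After op 1 (right): buf='NXZWM' cursor=1
After op 2 (right): buf='NXZWM' cursor=2
After op 3 (home): buf='NXZWM' cursor=0
After op 4 (left): buf='NXZWM' cursor=0
After op 5 (delete): buf='XZWM' cursor=0
After op 6 (home): buf='XZWM' cursor=0

Answer: XZWM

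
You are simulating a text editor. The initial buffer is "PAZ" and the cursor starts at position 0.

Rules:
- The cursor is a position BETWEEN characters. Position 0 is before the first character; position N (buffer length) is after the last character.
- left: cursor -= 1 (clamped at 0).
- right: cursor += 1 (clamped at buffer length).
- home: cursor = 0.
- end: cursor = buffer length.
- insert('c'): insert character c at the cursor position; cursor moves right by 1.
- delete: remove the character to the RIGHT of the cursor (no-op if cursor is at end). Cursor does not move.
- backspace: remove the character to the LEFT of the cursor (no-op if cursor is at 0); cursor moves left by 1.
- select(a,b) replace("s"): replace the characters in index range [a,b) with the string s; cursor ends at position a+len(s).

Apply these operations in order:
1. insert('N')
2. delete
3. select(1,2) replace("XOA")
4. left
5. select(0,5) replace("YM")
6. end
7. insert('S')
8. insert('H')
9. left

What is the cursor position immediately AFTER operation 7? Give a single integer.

After op 1 (insert('N')): buf='NPAZ' cursor=1
After op 2 (delete): buf='NAZ' cursor=1
After op 3 (select(1,2) replace("XOA")): buf='NXOAZ' cursor=4
After op 4 (left): buf='NXOAZ' cursor=3
After op 5 (select(0,5) replace("YM")): buf='YM' cursor=2
After op 6 (end): buf='YM' cursor=2
After op 7 (insert('S')): buf='YMS' cursor=3

Answer: 3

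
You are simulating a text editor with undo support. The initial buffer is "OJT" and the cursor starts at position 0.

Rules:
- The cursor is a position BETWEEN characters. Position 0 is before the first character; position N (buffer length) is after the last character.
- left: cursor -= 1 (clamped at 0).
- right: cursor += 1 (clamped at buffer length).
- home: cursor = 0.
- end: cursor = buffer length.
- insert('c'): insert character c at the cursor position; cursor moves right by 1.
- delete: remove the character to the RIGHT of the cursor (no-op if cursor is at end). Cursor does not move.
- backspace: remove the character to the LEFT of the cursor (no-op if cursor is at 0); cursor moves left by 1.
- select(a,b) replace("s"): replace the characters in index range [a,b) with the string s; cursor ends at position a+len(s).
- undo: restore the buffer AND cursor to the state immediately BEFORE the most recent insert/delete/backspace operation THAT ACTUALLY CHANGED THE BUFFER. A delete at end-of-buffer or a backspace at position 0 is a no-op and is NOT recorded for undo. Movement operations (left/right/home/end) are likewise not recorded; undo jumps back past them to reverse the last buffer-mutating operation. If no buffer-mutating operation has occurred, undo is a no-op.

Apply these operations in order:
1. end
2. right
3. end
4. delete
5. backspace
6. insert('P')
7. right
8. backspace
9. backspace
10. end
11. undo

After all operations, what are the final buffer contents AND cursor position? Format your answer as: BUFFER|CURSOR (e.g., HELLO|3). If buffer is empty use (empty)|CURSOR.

After op 1 (end): buf='OJT' cursor=3
After op 2 (right): buf='OJT' cursor=3
After op 3 (end): buf='OJT' cursor=3
After op 4 (delete): buf='OJT' cursor=3
After op 5 (backspace): buf='OJ' cursor=2
After op 6 (insert('P')): buf='OJP' cursor=3
After op 7 (right): buf='OJP' cursor=3
After op 8 (backspace): buf='OJ' cursor=2
After op 9 (backspace): buf='O' cursor=1
After op 10 (end): buf='O' cursor=1
After op 11 (undo): buf='OJ' cursor=2

Answer: OJ|2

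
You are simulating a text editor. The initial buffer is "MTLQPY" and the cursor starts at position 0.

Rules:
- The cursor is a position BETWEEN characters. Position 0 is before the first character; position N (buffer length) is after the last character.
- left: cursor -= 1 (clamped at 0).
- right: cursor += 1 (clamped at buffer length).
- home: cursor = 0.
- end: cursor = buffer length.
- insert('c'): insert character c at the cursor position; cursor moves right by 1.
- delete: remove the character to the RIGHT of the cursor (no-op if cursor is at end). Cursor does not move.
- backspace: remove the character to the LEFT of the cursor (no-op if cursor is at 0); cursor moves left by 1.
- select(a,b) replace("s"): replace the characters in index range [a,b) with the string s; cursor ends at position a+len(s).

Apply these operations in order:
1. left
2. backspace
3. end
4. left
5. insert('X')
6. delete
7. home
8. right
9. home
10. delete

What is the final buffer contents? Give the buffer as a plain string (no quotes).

Answer: TLQPX

Derivation:
After op 1 (left): buf='MTLQPY' cursor=0
After op 2 (backspace): buf='MTLQPY' cursor=0
After op 3 (end): buf='MTLQPY' cursor=6
After op 4 (left): buf='MTLQPY' cursor=5
After op 5 (insert('X')): buf='MTLQPXY' cursor=6
After op 6 (delete): buf='MTLQPX' cursor=6
After op 7 (home): buf='MTLQPX' cursor=0
After op 8 (right): buf='MTLQPX' cursor=1
After op 9 (home): buf='MTLQPX' cursor=0
After op 10 (delete): buf='TLQPX' cursor=0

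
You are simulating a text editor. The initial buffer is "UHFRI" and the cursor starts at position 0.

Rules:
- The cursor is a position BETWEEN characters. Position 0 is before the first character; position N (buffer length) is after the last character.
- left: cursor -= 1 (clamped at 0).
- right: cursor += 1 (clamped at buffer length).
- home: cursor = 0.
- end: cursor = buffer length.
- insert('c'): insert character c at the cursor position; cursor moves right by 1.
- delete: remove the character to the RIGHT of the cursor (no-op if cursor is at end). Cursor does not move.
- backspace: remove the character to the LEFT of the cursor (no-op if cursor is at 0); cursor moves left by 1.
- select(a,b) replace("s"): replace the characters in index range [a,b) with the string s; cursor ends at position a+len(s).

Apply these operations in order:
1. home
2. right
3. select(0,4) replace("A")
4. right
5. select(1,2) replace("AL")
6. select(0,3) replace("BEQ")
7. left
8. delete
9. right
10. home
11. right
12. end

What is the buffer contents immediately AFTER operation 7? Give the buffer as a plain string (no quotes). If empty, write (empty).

Answer: BEQ

Derivation:
After op 1 (home): buf='UHFRI' cursor=0
After op 2 (right): buf='UHFRI' cursor=1
After op 3 (select(0,4) replace("A")): buf='AI' cursor=1
After op 4 (right): buf='AI' cursor=2
After op 5 (select(1,2) replace("AL")): buf='AAL' cursor=3
After op 6 (select(0,3) replace("BEQ")): buf='BEQ' cursor=3
After op 7 (left): buf='BEQ' cursor=2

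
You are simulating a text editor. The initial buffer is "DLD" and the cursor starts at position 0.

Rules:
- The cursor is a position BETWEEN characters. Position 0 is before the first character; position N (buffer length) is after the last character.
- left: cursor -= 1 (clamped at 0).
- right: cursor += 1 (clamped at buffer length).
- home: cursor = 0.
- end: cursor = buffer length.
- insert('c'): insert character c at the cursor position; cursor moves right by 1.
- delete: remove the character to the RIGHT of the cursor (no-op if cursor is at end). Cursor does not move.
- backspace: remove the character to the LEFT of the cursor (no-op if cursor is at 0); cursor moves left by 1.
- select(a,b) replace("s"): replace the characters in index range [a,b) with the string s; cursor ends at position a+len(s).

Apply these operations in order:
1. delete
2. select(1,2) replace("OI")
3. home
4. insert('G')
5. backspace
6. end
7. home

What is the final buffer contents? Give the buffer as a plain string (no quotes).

After op 1 (delete): buf='LD' cursor=0
After op 2 (select(1,2) replace("OI")): buf='LOI' cursor=3
After op 3 (home): buf='LOI' cursor=0
After op 4 (insert('G')): buf='GLOI' cursor=1
After op 5 (backspace): buf='LOI' cursor=0
After op 6 (end): buf='LOI' cursor=3
After op 7 (home): buf='LOI' cursor=0

Answer: LOI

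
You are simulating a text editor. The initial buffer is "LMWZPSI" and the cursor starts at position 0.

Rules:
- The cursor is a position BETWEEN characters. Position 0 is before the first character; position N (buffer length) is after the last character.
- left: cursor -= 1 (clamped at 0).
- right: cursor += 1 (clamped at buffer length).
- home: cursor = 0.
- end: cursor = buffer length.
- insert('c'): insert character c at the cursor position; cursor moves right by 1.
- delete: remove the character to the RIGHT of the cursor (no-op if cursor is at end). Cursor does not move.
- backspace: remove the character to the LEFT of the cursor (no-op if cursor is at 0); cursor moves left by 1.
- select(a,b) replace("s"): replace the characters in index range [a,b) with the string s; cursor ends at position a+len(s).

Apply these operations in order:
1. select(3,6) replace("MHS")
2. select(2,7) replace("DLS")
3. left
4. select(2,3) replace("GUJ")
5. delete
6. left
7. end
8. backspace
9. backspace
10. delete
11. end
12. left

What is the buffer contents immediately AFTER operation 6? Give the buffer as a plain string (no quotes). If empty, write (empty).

After op 1 (select(3,6) replace("MHS")): buf='LMWMHSI' cursor=6
After op 2 (select(2,7) replace("DLS")): buf='LMDLS' cursor=5
After op 3 (left): buf='LMDLS' cursor=4
After op 4 (select(2,3) replace("GUJ")): buf='LMGUJLS' cursor=5
After op 5 (delete): buf='LMGUJS' cursor=5
After op 6 (left): buf='LMGUJS' cursor=4

Answer: LMGUJS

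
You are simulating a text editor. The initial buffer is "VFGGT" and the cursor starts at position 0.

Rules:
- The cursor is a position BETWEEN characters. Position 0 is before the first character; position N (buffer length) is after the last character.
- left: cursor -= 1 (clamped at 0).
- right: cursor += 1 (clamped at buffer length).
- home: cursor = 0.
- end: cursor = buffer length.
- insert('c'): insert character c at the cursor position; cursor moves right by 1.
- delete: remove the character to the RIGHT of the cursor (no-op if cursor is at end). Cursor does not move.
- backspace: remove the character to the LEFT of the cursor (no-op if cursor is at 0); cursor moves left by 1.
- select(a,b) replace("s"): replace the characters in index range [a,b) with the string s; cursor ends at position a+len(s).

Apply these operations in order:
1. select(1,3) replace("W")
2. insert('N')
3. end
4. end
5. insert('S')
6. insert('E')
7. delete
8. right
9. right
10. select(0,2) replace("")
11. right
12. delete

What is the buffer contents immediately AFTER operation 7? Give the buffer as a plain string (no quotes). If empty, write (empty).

Answer: VWNGTSE

Derivation:
After op 1 (select(1,3) replace("W")): buf='VWGT' cursor=2
After op 2 (insert('N')): buf='VWNGT' cursor=3
After op 3 (end): buf='VWNGT' cursor=5
After op 4 (end): buf='VWNGT' cursor=5
After op 5 (insert('S')): buf='VWNGTS' cursor=6
After op 6 (insert('E')): buf='VWNGTSE' cursor=7
After op 7 (delete): buf='VWNGTSE' cursor=7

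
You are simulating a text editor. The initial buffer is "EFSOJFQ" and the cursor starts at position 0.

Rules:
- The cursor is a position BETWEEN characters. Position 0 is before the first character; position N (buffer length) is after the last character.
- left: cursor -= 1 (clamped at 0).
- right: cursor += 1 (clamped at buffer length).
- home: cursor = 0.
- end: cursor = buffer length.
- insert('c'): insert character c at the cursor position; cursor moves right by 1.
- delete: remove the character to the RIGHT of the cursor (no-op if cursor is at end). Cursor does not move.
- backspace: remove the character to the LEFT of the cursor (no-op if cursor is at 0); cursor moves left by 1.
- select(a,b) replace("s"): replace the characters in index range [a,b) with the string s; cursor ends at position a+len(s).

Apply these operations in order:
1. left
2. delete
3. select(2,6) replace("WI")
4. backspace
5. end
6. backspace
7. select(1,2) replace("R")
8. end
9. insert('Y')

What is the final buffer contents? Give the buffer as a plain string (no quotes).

After op 1 (left): buf='EFSOJFQ' cursor=0
After op 2 (delete): buf='FSOJFQ' cursor=0
After op 3 (select(2,6) replace("WI")): buf='FSWI' cursor=4
After op 4 (backspace): buf='FSW' cursor=3
After op 5 (end): buf='FSW' cursor=3
After op 6 (backspace): buf='FS' cursor=2
After op 7 (select(1,2) replace("R")): buf='FR' cursor=2
After op 8 (end): buf='FR' cursor=2
After op 9 (insert('Y')): buf='FRY' cursor=3

Answer: FRY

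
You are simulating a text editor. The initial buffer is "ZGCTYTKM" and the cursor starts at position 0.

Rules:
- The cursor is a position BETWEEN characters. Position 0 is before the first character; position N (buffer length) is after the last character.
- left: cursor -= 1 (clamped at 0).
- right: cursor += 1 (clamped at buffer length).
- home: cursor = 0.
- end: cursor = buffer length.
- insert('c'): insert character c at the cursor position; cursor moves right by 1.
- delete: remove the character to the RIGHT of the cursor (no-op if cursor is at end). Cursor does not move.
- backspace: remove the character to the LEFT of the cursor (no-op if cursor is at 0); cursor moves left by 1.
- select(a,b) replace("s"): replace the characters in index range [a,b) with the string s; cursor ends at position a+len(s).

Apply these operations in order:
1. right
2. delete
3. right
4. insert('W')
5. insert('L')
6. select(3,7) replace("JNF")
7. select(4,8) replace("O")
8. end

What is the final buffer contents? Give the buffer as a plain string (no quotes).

After op 1 (right): buf='ZGCTYTKM' cursor=1
After op 2 (delete): buf='ZCTYTKM' cursor=1
After op 3 (right): buf='ZCTYTKM' cursor=2
After op 4 (insert('W')): buf='ZCWTYTKM' cursor=3
After op 5 (insert('L')): buf='ZCWLTYTKM' cursor=4
After op 6 (select(3,7) replace("JNF")): buf='ZCWJNFKM' cursor=6
After op 7 (select(4,8) replace("O")): buf='ZCWJO' cursor=5
After op 8 (end): buf='ZCWJO' cursor=5

Answer: ZCWJO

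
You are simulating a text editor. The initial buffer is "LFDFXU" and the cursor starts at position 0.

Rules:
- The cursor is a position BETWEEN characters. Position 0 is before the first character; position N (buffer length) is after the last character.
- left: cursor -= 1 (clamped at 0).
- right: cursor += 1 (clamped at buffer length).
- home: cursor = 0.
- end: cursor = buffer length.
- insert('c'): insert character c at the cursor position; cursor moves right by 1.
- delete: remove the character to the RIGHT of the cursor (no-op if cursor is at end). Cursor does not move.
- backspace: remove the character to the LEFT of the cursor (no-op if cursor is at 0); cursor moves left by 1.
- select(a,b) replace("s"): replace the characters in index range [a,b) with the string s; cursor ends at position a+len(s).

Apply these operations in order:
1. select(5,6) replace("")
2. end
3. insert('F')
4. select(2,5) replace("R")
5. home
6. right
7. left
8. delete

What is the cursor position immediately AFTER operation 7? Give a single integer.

After op 1 (select(5,6) replace("")): buf='LFDFX' cursor=5
After op 2 (end): buf='LFDFX' cursor=5
After op 3 (insert('F')): buf='LFDFXF' cursor=6
After op 4 (select(2,5) replace("R")): buf='LFRF' cursor=3
After op 5 (home): buf='LFRF' cursor=0
After op 6 (right): buf='LFRF' cursor=1
After op 7 (left): buf='LFRF' cursor=0

Answer: 0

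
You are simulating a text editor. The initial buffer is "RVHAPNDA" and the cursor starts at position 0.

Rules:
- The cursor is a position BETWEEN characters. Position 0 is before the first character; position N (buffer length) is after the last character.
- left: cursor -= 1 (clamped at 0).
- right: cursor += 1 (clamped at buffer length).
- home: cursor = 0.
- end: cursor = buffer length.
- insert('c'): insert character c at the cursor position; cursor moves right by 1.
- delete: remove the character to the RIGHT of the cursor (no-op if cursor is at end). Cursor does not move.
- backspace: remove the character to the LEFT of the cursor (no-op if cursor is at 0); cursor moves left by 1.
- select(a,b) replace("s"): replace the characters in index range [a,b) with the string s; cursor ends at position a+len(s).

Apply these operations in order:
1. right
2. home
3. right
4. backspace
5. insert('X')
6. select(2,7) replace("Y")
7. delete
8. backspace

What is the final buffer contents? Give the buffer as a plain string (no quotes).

After op 1 (right): buf='RVHAPNDA' cursor=1
After op 2 (home): buf='RVHAPNDA' cursor=0
After op 3 (right): buf='RVHAPNDA' cursor=1
After op 4 (backspace): buf='VHAPNDA' cursor=0
After op 5 (insert('X')): buf='XVHAPNDA' cursor=1
After op 6 (select(2,7) replace("Y")): buf='XVYA' cursor=3
After op 7 (delete): buf='XVY' cursor=3
After op 8 (backspace): buf='XV' cursor=2

Answer: XV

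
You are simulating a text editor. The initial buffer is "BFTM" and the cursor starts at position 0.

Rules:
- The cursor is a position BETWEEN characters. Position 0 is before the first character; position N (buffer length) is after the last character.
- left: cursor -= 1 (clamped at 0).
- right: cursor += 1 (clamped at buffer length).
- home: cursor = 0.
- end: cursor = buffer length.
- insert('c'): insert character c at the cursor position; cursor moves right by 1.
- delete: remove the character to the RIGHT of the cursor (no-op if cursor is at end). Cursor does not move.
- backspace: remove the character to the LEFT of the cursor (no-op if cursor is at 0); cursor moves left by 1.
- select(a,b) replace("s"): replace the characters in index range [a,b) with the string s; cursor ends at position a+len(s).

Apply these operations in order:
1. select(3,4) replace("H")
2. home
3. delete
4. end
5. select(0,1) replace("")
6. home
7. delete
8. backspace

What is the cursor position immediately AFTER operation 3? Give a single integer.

Answer: 0

Derivation:
After op 1 (select(3,4) replace("H")): buf='BFTH' cursor=4
After op 2 (home): buf='BFTH' cursor=0
After op 3 (delete): buf='FTH' cursor=0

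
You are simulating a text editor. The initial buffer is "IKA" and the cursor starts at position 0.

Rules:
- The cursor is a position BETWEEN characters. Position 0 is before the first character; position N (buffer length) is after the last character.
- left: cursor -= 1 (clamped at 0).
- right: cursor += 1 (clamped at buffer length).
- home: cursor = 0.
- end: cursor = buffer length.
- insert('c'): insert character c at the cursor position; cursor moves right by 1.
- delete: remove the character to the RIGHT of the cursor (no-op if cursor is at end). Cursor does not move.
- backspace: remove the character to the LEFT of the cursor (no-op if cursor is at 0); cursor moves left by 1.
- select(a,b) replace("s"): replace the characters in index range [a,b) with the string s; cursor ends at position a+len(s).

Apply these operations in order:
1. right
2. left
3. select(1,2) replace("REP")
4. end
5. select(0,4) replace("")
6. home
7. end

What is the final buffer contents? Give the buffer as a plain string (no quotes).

After op 1 (right): buf='IKA' cursor=1
After op 2 (left): buf='IKA' cursor=0
After op 3 (select(1,2) replace("REP")): buf='IREPA' cursor=4
After op 4 (end): buf='IREPA' cursor=5
After op 5 (select(0,4) replace("")): buf='A' cursor=0
After op 6 (home): buf='A' cursor=0
After op 7 (end): buf='A' cursor=1

Answer: A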